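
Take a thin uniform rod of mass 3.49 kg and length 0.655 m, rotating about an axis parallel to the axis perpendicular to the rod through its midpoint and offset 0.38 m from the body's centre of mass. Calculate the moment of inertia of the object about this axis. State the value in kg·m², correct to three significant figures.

I_cm = (1/12)ML² = (1/12)(3.49)(0.655)² = 0.12477 kg·m²; centre at d = 0.38 m, so the parallel axis theorem gives I = 0.12477 + (3.49)(0.38)² = 0.62873 kg·m².

0.629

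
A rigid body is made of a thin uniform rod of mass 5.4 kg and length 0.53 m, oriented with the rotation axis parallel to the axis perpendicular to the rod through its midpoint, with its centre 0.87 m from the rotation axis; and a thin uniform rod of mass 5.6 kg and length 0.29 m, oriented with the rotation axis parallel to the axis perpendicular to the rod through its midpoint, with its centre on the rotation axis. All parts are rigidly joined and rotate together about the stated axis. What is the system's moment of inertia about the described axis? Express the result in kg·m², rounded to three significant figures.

Thin rod: I_cm = (1/12)ML² = (1/12)(5.4)(0.53)² = 0.12641 kg·m²; centre at d = 0.87 m, so I = I_cm + Md² gives I = 0.12641 + (5.4)(0.87)² = 4.2137 kg·m².
Thin rod: I_cm = (1/12)ML² = (1/12)(5.6)(0.29)² = 0.039247 kg·m²; axis through the centre, so I = 0.039247 kg·m².
Total I = 4.2137 + 0.039247 = 4.2529 kg·m².

4.25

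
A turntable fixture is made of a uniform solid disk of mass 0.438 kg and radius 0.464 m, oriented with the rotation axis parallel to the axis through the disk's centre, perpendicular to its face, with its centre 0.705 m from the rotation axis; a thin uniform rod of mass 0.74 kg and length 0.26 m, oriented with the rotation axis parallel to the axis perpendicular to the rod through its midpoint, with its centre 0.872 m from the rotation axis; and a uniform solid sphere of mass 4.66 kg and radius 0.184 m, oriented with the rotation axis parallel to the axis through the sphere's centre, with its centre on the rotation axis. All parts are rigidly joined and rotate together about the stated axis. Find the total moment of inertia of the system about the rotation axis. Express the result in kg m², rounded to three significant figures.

0.895

Solid disk: I_cm = (1/2)MR² = (1/2)(0.438)(0.464)² = 0.04715 kg m²; centre at d = 0.705 m, so the parallel axis theorem gives I = 0.04715 + (0.438)(0.705)² = 0.26485 kg m².
Thin rod: I_cm = (1/12)ML² = (1/12)(0.74)(0.26)² = 0.0041687 kg m²; centre at d = 0.872 m, so the parallel axis theorem gives I = 0.0041687 + (0.74)(0.872)² = 0.56685 kg m².
Solid sphere: I_cm = (2/5)MR² = (2/5)(4.66)(0.184)² = 0.063108 kg m²; axis through the centre, so I = 0.063108 kg m².
Total I = 0.26485 + 0.56685 + 0.063108 = 0.89481 kg m².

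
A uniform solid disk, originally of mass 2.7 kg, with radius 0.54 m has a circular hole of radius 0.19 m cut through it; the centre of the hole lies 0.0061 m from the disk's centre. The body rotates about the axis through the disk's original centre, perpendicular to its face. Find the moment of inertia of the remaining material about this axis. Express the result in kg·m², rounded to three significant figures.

0.388

Unpierced body about its centre: I₀ = (1/2)MR² = (1/2)(2.7)(0.54)² = 0.39366 kg·m².
The removed disk has mass m = M·(r/R)² = (2.7)(0.19/0.54)² = 0.33426 kg (same uniform areal density).
Its moment of inertia about the rotation axis (parallel-axis theorem): I_hole = (1/2)mr² + md² = (1/2)(0.33426)(0.19)² + (0.33426)(0.0061)² = 0.0060458 kg·m².
Treating the hole as negative mass, I = I₀ − I_hole = 0.39366 − 0.0060458 = 0.38761 kg·m².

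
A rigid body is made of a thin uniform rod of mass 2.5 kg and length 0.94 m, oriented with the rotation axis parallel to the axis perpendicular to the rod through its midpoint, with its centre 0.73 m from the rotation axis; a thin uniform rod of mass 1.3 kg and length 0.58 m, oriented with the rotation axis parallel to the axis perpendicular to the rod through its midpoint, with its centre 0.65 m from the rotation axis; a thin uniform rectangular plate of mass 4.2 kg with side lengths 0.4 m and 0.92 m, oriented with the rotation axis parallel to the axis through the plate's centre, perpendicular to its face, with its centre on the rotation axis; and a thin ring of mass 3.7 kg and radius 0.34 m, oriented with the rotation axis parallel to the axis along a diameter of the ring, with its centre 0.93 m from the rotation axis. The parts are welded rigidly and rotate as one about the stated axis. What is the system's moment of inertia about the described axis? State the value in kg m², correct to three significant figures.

5.87

Thin rod: I_cm = (1/12)ML² = (1/12)(2.5)(0.94)² = 0.18408 kg m²; centre at d = 0.73 m, so the parallel axis theorem gives I = 0.18408 + (2.5)(0.73)² = 1.5163 kg m².
Thin rod: I_cm = (1/12)ML² = (1/12)(1.3)(0.58)² = 0.036443 kg m²; centre at d = 0.65 m, so the parallel axis theorem gives I = 0.036443 + (1.3)(0.65)² = 0.58569 kg m².
Rectangular plate: I_cm = (1/12)M(a²+b²) = (1/12)(4.2)[(0.4)² + (0.92)²] = 0.35224 kg m²; axis through the centre, so I = 0.35224 kg m².
Thin ring: I_cm = (1/2)MR² = (1/2)(3.7)(0.34)² = 0.21386 kg m²; centre at d = 0.93 m, so the parallel axis theorem gives I = 0.21386 + (3.7)(0.93)² = 3.414 kg m².
Total I = 1.5163 + 0.58569 + 0.35224 + 3.414 = 5.8683 kg m².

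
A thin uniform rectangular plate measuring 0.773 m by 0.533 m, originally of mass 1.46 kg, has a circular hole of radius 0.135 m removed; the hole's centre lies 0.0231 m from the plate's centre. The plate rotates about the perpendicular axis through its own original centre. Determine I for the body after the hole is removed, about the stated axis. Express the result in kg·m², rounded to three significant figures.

0.105

Unpierced body about its centre: I₀ = (1/12)M(a²+b²) = (1/12)(1.46)[(0.773)² + (0.533)²] = 0.10726 kg·m².
The removed disk has mass m = M·πr²/(ab) = (1.46)·π(0.135)²/(0.773·0.533) = 0.20289 kg (same uniform areal density).
Its moment of inertia about the rotation axis (parallel-axis theorem): I_hole = (1/2)mr² + md² = (1/2)(0.20289)(0.135)² + (0.20289)(0.0231)² = 0.0019571 kg·m².
Treating the hole as negative mass, I = I₀ − I_hole = 0.10726 − 0.0019571 = 0.10531 kg·m².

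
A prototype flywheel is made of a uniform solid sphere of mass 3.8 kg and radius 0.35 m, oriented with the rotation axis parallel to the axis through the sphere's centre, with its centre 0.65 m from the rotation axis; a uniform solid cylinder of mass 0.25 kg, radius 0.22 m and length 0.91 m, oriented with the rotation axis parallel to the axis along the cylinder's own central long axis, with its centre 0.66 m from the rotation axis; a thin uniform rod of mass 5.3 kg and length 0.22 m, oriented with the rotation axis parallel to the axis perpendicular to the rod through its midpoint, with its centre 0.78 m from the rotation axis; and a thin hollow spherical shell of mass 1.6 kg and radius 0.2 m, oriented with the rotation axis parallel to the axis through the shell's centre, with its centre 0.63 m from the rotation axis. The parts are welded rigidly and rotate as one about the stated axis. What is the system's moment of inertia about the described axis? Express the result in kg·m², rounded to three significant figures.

5.83

Solid sphere: I_cm = (2/5)MR² = (2/5)(3.8)(0.35)² = 0.1862 kg·m²; centre at d = 0.65 m, so I = I_cm + Md² gives I = 0.1862 + (3.8)(0.65)² = 1.7917 kg·m².
Solid cylinder: I_cm = (1/2)MR² = (1/2)(0.25)(0.22)² = 0.00605 kg·m²; centre at d = 0.66 m, so I = I_cm + Md² gives I = 0.00605 + (0.25)(0.66)² = 0.11495 kg·m².
Thin rod: I_cm = (1/12)ML² = (1/12)(5.3)(0.22)² = 0.021377 kg·m²; centre at d = 0.78 m, so I = I_cm + Md² gives I = 0.021377 + (5.3)(0.78)² = 3.2459 kg·m².
Spherical shell: I_cm = (2/3)MR² = (2/3)(1.6)(0.2)² = 0.042667 kg·m²; centre at d = 0.63 m, so I = I_cm + Md² gives I = 0.042667 + (1.6)(0.63)² = 0.67771 kg·m².
Total I = 1.7917 + 0.11495 + 3.2459 + 0.67771 = 5.8303 kg·m².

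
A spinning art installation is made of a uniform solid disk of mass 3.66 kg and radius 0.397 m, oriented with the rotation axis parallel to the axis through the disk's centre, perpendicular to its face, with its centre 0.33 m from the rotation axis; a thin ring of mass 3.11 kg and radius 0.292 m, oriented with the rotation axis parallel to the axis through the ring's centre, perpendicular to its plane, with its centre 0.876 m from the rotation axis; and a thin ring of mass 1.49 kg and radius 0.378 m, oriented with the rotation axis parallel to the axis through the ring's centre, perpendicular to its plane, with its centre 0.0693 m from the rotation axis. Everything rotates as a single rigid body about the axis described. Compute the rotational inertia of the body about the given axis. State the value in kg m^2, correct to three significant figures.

Solid disk: I_cm = (1/2)MR² = (1/2)(3.66)(0.397)² = 0.28842 kg m^2; centre at d = 0.33 m, so I = I_cm + Md² gives I = 0.28842 + (3.66)(0.33)² = 0.687 kg m^2.
Thin ring: I_cm = MR² = (3.11)(0.292)² = 0.26517 kg m^2; centre at d = 0.876 m, so I = I_cm + Md² gives I = 0.26517 + (3.11)(0.876)² = 2.6517 kg m^2.
Thin ring: I_cm = MR² = (1.49)(0.378)² = 0.2129 kg m^2; centre at d = 0.0693 m, so I = I_cm + Md² gives I = 0.2129 + (1.49)(0.0693)² = 0.22005 kg m^2.
Total I = 0.687 + 2.6517 + 0.22005 = 3.5588 kg m^2.

3.56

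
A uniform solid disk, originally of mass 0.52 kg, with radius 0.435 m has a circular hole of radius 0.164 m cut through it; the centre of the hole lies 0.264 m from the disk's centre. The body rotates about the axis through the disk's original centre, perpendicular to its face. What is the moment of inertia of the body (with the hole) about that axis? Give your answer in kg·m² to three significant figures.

Unpierced body about its centre: I₀ = (1/2)MR² = (1/2)(0.52)(0.435)² = 0.049199 kg·m².
The removed disk has mass m = M·(r/R)² = (0.52)(0.164/0.435)² = 0.073912 kg (same uniform areal density).
Its moment of inertia about the rotation axis (parallel-axis theorem): I_hole = (1/2)mr² + md² = (1/2)(0.073912)(0.164)² + (0.073912)(0.264)² = 0.0061453 kg·m².
Treating the hole as negative mass, I = I₀ − I_hole = 0.049199 − 0.0061453 = 0.043053 kg·m².

0.0431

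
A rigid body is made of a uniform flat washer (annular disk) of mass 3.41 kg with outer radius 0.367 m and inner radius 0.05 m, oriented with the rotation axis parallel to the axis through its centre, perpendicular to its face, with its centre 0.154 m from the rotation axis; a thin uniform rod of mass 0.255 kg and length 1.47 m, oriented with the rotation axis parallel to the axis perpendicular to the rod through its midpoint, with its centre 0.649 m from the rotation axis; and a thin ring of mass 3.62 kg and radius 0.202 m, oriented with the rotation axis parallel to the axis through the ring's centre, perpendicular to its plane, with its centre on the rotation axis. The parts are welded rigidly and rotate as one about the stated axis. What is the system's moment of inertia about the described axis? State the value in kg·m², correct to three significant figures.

Annular disk: I_cm = (1/2)M(R²+r²) = (1/2)(3.41)[(0.367)² + (0.05)²] = 0.23391 kg·m²; centre at d = 0.154 m, so I = I_cm + Md² gives I = 0.23391 + (3.41)(0.154)² = 0.31478 kg·m².
Thin rod: I_cm = (1/12)ML² = (1/12)(0.255)(1.47)² = 0.045919 kg·m²; centre at d = 0.649 m, so I = I_cm + Md² gives I = 0.045919 + (0.255)(0.649)² = 0.15333 kg·m².
Thin ring: I_cm = MR² = (3.62)(0.202)² = 0.14771 kg·m²; axis through the centre, so I = 0.14771 kg·m².
Total I = 0.31478 + 0.15333 + 0.14771 = 0.61581 kg·m².

0.616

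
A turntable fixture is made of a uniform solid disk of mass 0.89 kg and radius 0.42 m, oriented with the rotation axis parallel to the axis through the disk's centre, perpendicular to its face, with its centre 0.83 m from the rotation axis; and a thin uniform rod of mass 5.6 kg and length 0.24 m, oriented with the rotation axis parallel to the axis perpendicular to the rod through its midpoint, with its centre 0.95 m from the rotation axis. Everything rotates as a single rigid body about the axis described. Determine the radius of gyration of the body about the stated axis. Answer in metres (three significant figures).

0.943

Solid disk: I_cm = (1/2)MR² = (1/2)(0.89)(0.42)² = 0.078498 kg m²; centre at d = 0.83 m, so the parallel axis theorem gives I = 0.078498 + (0.89)(0.83)² = 0.69162 kg m².
Thin rod: I_cm = (1/12)ML² = (1/12)(5.6)(0.24)² = 0.02688 kg m²; centre at d = 0.95 m, so the parallel axis theorem gives I = 0.02688 + (5.6)(0.95)² = 5.0809 kg m².
Total I = 5.7725 kg m²; total mass M = 6.49 kg.
k = √(I/M) = √(5.7725/6.49) = 0.9431 m.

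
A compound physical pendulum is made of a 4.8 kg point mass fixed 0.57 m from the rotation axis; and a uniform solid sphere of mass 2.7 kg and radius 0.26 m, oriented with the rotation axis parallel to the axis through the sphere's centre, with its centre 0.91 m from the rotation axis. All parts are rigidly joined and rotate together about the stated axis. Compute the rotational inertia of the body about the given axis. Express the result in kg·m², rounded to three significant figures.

Point mass: I_cm = 0; centre at d = 0.57 m, so the parallel axis theorem gives I = 0 + (4.8)(0.57)² = 1.5595 kg·m².
Solid sphere: I_cm = (2/5)MR² = (2/5)(2.7)(0.26)² = 0.073008 kg·m²; centre at d = 0.91 m, so the parallel axis theorem gives I = 0.073008 + (2.7)(0.91)² = 2.3089 kg·m².
Total I = 1.5595 + 2.3089 = 3.8684 kg·m².

3.87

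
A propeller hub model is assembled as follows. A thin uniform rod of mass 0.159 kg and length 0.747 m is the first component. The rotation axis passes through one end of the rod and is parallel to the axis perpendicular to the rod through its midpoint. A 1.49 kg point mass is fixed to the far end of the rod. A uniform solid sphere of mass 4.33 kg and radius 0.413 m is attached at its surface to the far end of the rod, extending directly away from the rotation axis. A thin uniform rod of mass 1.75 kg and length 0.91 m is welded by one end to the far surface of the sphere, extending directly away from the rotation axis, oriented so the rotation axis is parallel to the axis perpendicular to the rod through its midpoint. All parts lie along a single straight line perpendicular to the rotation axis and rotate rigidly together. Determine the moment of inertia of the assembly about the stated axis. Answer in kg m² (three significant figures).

14.3

Thin rod: I_cm = (1/12)ML² = (1/12)(0.159)(0.747)² = 0.0073936 kg m²; centre at d = 0.3735 m, so I = I_cm + Md² gives I = 0.0073936 + (0.159)(0.3735)² = 0.029574 kg m².
Point mass: I_cm = 0; centre at d = 0.3735 + 0.3735 = 0.747 m, so I = I_cm + Md² gives I = 0 + (1.49)(0.747)² = 0.83143 kg m².
Solid sphere: I_cm = (2/5)MR² = (2/5)(4.33)(0.413)² = 0.29543 kg m²; centre at d = 0.3735 + 0.3735 + 0.413 = 1.16 m, so I = I_cm + Md² gives I = 0.29543 + (4.33)(1.16)² = 6.1219 kg m².
Thin rod: I_cm = (1/12)ML² = (1/12)(1.75)(0.91)² = 0.12076 kg m²; centre at d = 0.3735 + 0.3735 + 0.413 + 0.413 + 0.455 = 2.028 m, so I = I_cm + Md² gives I = 0.12076 + (1.75)(2.028)² = 7.3181 kg m².
Total I = 0.029574 + 0.83143 + 6.1219 + 7.3181 = 14.301 kg m².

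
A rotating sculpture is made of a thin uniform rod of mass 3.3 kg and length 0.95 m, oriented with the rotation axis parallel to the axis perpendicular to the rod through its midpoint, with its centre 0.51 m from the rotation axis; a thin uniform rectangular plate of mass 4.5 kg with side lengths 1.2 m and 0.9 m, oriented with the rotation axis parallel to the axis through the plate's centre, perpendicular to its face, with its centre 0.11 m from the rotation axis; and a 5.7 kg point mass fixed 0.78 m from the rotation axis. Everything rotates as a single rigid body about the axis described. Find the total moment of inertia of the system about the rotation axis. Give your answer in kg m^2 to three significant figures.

5.47

Thin rod: I_cm = (1/12)ML² = (1/12)(3.3)(0.95)² = 0.24819 kg m^2; centre at d = 0.51 m, so I = I_cm + Md² gives I = 0.24819 + (3.3)(0.51)² = 1.1065 kg m^2.
Rectangular plate: I_cm = (1/12)M(a²+b²) = (1/12)(4.5)[(1.2)² + (0.9)²] = 0.84375 kg m^2; centre at d = 0.11 m, so I = I_cm + Md² gives I = 0.84375 + (4.5)(0.11)² = 0.8982 kg m^2.
Point mass: I_cm = 0; centre at d = 0.78 m, so I = I_cm + Md² gives I = 0 + (5.7)(0.78)² = 3.4679 kg m^2.
Total I = 1.1065 + 0.8982 + 3.4679 = 5.4726 kg m^2.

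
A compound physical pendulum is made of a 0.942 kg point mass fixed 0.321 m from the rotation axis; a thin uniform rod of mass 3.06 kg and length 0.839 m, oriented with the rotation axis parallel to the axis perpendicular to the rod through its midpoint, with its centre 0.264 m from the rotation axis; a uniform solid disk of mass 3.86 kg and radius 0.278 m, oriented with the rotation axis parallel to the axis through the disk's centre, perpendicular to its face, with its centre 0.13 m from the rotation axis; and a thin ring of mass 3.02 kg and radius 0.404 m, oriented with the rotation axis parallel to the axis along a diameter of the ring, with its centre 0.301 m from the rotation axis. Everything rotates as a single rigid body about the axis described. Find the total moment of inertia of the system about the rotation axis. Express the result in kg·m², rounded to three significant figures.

1.22

Point mass: I_cm = 0; centre at d = 0.321 m, so I = I_cm + Md² gives I = 0 + (0.942)(0.321)² = 0.097065 kg·m².
Thin rod: I_cm = (1/12)ML² = (1/12)(3.06)(0.839)² = 0.1795 kg·m²; centre at d = 0.264 m, so I = I_cm + Md² gives I = 0.1795 + (3.06)(0.264)² = 0.39277 kg·m².
Solid disk: I_cm = (1/2)MR² = (1/2)(3.86)(0.278)² = 0.14916 kg·m²; centre at d = 0.13 m, so I = I_cm + Md² gives I = 0.14916 + (3.86)(0.13)² = 0.21439 kg·m².
Thin ring: I_cm = (1/2)MR² = (1/2)(3.02)(0.404)² = 0.24646 kg·m²; centre at d = 0.301 m, so I = I_cm + Md² gives I = 0.24646 + (3.02)(0.301)² = 0.52007 kg·m².
Total I = 0.097065 + 0.39277 + 0.21439 + 0.52007 = 1.2243 kg·m².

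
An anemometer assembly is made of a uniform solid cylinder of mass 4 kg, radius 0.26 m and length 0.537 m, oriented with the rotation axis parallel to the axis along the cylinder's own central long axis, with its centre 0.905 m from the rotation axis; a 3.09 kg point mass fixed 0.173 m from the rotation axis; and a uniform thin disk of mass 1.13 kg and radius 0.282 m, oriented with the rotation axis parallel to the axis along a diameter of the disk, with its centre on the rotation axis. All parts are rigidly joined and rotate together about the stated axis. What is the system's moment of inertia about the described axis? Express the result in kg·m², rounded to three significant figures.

3.53

Solid cylinder: I_cm = (1/2)MR² = (1/2)(4)(0.26)² = 0.1352 kg·m²; centre at d = 0.905 m, so the parallel axis theorem gives I = 0.1352 + (4)(0.905)² = 3.4113 kg·m².
Point mass: I_cm = 0; centre at d = 0.173 m, so the parallel axis theorem gives I = 0 + (3.09)(0.173)² = 0.092481 kg·m².
Thin disk: I_cm = (1/4)MR² = (1/4)(1.13)(0.282)² = 0.022466 kg·m²; axis through the centre, so I = 0.022466 kg·m².
Total I = 3.4113 + 0.092481 + 0.022466 = 3.5262 kg·m².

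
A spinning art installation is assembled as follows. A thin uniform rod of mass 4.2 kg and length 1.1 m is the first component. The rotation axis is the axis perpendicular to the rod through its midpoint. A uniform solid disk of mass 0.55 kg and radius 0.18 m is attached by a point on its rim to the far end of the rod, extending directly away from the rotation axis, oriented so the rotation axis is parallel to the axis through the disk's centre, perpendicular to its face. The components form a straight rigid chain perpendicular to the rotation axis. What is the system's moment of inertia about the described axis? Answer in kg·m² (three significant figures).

0.726

Thin rod: I_cm = (1/12)ML² = (1/12)(4.2)(1.1)² = 0.4235 kg·m²; axis through the centre, so I = 0.4235 kg·m².
Solid disk: I_cm = (1/2)MR² = (1/2)(0.55)(0.18)² = 0.00891 kg·m²; centre at d = 0.55 + 0.18 = 0.73 m, so I = I_cm + Md² gives I = 0.00891 + (0.55)(0.73)² = 0.302 kg·m².
Total I = 0.4235 + 0.302 = 0.72551 kg·m².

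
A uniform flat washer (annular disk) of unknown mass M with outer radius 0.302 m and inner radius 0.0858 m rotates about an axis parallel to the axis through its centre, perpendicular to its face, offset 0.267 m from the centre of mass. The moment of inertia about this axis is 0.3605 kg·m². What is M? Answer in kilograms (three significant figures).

I = I_cm + Md² = (1/2)M(R²+r²) + Md² = M·[0.5·[(0.302)² + (0.0858)²] + (0.267)²] = M·0.12057.
So M = 0.3605 / 0.12057 = 2.9899 kg.

2.99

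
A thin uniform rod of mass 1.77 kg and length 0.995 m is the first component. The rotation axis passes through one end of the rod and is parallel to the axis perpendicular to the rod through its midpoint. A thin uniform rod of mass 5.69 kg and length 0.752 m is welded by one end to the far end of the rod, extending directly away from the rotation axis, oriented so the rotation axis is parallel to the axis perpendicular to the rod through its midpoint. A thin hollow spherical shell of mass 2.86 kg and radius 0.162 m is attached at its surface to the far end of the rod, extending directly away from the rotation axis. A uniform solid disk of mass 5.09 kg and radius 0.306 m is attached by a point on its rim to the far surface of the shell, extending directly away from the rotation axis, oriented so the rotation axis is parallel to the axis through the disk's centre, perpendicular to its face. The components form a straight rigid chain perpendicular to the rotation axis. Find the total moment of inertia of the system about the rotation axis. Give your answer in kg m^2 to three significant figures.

51.0

Thin rod: I_cm = (1/12)ML² = (1/12)(1.77)(0.995)² = 0.14603 kg m^2; centre at d = 0.4975 m, so the parallel axis theorem gives I = 0.14603 + (1.77)(0.4975)² = 0.58411 kg m^2.
Thin rod: I_cm = (1/12)ML² = (1/12)(5.69)(0.752)² = 0.26814 kg m^2; centre at d = 0.4975 + 0.4975 + 0.376 = 1.371 m, so the parallel axis theorem gives I = 0.26814 + (5.69)(1.371)² = 10.963 kg m^2.
Spherical shell: I_cm = (2/3)MR² = (2/3)(2.86)(0.162)² = 0.050039 kg m^2; centre at d = 0.4975 + 0.4975 + 0.376 + 0.376 + 0.162 = 1.909 m, so the parallel axis theorem gives I = 0.050039 + (2.86)(1.909)² = 10.473 kg m^2.
Solid disk: I_cm = (1/2)MR² = (1/2)(5.09)(0.306)² = 0.2383 kg m^2; centre at d = 0.4975 + 0.4975 + 0.376 + 0.376 + 0.162 + 0.162 + 0.306 = 2.377 m, so the parallel axis theorem gives I = 0.2383 + (5.09)(2.377)² = 28.997 kg m^2.
Total I = 0.58411 + 10.963 + 10.473 + 28.997 = 51.018 kg m^2.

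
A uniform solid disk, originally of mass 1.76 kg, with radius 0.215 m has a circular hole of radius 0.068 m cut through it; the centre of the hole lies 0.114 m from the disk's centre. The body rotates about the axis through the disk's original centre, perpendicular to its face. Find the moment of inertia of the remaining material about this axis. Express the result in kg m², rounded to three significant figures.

Unpierced body about its centre: I₀ = (1/2)MR² = (1/2)(1.76)(0.215)² = 0.040678 kg m².
The removed disk has mass m = M·(r/R)² = (1.76)(0.068/0.215)² = 0.17606 kg (same uniform areal density).
Its moment of inertia about the rotation axis (parallel-axis theorem): I_hole = (1/2)mr² + md² = (1/2)(0.17606)(0.068)² + (0.17606)(0.114)² = 0.0026951 kg m².
Treating the hole as negative mass, I = I₀ − I_hole = 0.040678 − 0.0026951 = 0.037983 kg m².

0.0380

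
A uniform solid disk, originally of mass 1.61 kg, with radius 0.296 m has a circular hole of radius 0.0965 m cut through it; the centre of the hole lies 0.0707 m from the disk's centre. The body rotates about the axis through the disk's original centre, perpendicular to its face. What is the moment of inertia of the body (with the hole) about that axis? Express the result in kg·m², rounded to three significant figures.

Unpierced body about its centre: I₀ = (1/2)MR² = (1/2)(1.61)(0.296)² = 0.070531 kg·m².
The removed disk has mass m = M·(r/R)² = (1.61)(0.0965/0.296)² = 0.17112 kg (same uniform areal density).
Its moment of inertia about the rotation axis (parallel-axis theorem): I_hole = (1/2)mr² + md² = (1/2)(0.17112)(0.0965)² + (0.17112)(0.0707)² = 0.0016521 kg·m².
Treating the hole as negative mass, I = I₀ − I_hole = 0.070531 − 0.0016521 = 0.068879 kg·m².

0.0689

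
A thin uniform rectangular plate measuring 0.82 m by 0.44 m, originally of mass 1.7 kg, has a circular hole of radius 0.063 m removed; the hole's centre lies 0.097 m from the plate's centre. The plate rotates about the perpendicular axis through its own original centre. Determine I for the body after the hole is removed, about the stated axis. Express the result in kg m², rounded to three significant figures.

Unpierced body about its centre: I₀ = (1/12)M(a²+b²) = (1/12)(1.7)[(0.82)² + (0.44)²] = 0.12268 kg m².
The removed disk has mass m = M·πr²/(ab) = (1.7)·π(0.063)²/(0.82·0.44) = 0.058751 kg (same uniform areal density).
Its moment of inertia about the rotation axis (parallel-axis theorem): I_hole = (1/2)mr² + md² = (1/2)(0.058751)(0.063)² + (0.058751)(0.097)² = 0.00066938 kg m².
Treating the hole as negative mass, I = I₀ − I_hole = 0.12268 − 0.00066938 = 0.12201 kg m².

0.122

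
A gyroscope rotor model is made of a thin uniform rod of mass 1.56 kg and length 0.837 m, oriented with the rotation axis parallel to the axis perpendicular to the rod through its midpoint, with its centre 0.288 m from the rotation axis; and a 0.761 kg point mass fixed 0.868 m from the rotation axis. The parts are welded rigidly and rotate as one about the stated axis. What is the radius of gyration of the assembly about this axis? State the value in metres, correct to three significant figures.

Thin rod: I_cm = (1/12)ML² = (1/12)(1.56)(0.837)² = 0.091074 kg m^2; centre at d = 0.288 m, so I = I_cm + Md² gives I = 0.091074 + (1.56)(0.288)² = 0.22047 kg m^2.
Point mass: I_cm = 0; centre at d = 0.868 m, so I = I_cm + Md² gives I = 0 + (0.761)(0.868)² = 0.57336 kg m^2.
Total I = 0.79382 kg m^2; total mass M = 2.321 kg.
k = √(I/M) = √(0.79382/2.321) = 0.58482 m.

0.585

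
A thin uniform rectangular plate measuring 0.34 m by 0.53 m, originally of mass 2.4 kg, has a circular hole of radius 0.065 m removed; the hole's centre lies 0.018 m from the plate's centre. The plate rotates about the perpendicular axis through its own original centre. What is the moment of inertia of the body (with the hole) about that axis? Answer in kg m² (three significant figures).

Unpierced body about its centre: I₀ = (1/12)M(a²+b²) = (1/12)(2.4)[(0.34)² + (0.53)²] = 0.0793 kg m².
The removed disk has mass m = M·πr²/(ab) = (2.4)·π(0.065)²/(0.34·0.53) = 0.17678 kg (same uniform areal density).
Its moment of inertia about the rotation axis (parallel-axis theorem): I_hole = (1/2)mr² + md² = (1/2)(0.17678)(0.065)² + (0.17678)(0.018)² = 0.00043072 kg m².
Treating the hole as negative mass, I = I₀ − I_hole = 0.0793 − 0.00043072 = 0.078869 kg m².

0.0789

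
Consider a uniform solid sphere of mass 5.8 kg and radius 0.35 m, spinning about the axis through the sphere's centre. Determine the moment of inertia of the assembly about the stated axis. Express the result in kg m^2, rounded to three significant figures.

I_cm = (2/5)MR² = (2/5)(5.8)(0.35)² = 0.2842 kg m^2; axis through the centre, so I = 0.2842 kg m^2.

0.284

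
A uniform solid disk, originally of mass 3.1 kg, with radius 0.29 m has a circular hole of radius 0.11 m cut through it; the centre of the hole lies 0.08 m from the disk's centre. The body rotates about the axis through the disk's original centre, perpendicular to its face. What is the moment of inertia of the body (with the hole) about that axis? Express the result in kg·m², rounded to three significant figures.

0.125

Unpierced body about its centre: I₀ = (1/2)MR² = (1/2)(3.1)(0.29)² = 0.13035 kg·m².
The removed disk has mass m = M·(r/R)² = (3.1)(0.11/0.29)² = 0.44602 kg (same uniform areal density).
Its moment of inertia about the rotation axis (parallel-axis theorem): I_hole = (1/2)mr² + md² = (1/2)(0.44602)(0.11)² + (0.44602)(0.08)² = 0.0055529 kg·m².
Treating the hole as negative mass, I = I₀ − I_hole = 0.13035 − 0.0055529 = 0.1248 kg·m².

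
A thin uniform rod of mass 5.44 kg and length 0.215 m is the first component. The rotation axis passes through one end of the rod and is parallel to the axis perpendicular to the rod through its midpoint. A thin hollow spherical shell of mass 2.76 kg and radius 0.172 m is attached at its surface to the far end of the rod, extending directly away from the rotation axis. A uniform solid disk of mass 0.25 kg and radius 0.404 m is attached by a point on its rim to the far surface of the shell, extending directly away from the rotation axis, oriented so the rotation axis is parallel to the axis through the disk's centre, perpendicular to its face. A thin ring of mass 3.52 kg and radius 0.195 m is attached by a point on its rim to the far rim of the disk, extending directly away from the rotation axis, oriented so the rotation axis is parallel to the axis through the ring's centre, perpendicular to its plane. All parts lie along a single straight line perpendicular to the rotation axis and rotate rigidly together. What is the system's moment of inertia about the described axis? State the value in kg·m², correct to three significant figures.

9.53

Thin rod: I_cm = (1/12)ML² = (1/12)(5.44)(0.215)² = 0.020955 kg·m²; centre at d = 0.1075 m, so I = I_cm + Md² gives I = 0.020955 + (5.44)(0.1075)² = 0.083821 kg·m².
Spherical shell: I_cm = (2/3)MR² = (2/3)(2.76)(0.172)² = 0.054435 kg·m²; centre at d = 0.1075 + 0.1075 + 0.172 = 0.387 m, so I = I_cm + Md² gives I = 0.054435 + (2.76)(0.387)² = 0.4678 kg·m².
Solid disk: I_cm = (1/2)MR² = (1/2)(0.25)(0.404)² = 0.020402 kg·m²; centre at d = 0.1075 + 0.1075 + 0.172 + 0.172 + 0.404 = 0.963 m, so I = I_cm + Md² gives I = 0.020402 + (0.25)(0.963)² = 0.25224 kg·m².
Thin ring: I_cm = MR² = (3.52)(0.195)² = 0.13385 kg·m²; centre at d = 0.1075 + 0.1075 + 0.172 + 0.172 + 0.404 + 0.404 + 0.195 = 1.562 m, so I = I_cm + Md² gives I = 0.13385 + (3.52)(1.562)² = 8.7221 kg·m².
Total I = 0.083821 + 0.4678 + 0.25224 + 8.7221 = 9.526 kg·m².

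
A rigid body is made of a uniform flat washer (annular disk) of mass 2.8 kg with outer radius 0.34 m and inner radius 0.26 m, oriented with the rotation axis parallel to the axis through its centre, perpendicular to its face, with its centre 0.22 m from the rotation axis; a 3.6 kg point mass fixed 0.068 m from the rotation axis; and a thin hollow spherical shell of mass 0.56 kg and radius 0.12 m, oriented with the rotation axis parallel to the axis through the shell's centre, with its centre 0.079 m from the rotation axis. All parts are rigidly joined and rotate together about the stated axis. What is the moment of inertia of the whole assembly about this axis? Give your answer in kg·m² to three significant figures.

0.418

Annular disk: I_cm = (1/2)M(R²+r²) = (1/2)(2.8)[(0.34)² + (0.26)²] = 0.25648 kg·m²; centre at d = 0.22 m, so the parallel axis theorem gives I = 0.25648 + (2.8)(0.22)² = 0.392 kg·m².
Point mass: I_cm = 0; centre at d = 0.068 m, so the parallel axis theorem gives I = 0 + (3.6)(0.068)² = 0.016646 kg·m².
Spherical shell: I_cm = (2/3)MR² = (2/3)(0.56)(0.12)² = 0.005376 kg·m²; centre at d = 0.079 m, so the parallel axis theorem gives I = 0.005376 + (0.56)(0.079)² = 0.008871 kg·m².
Total I = 0.392 + 0.016646 + 0.008871 = 0.41752 kg·m².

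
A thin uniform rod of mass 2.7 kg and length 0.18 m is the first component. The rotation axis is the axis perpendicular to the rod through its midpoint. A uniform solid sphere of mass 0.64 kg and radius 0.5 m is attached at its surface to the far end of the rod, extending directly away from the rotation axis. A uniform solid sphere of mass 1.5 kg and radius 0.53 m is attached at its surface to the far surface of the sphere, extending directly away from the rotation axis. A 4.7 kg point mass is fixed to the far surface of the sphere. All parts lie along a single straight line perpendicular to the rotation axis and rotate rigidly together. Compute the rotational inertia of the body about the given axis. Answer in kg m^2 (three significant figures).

26.1

Thin rod: I_cm = (1/12)ML² = (1/12)(2.7)(0.18)² = 0.00729 kg m^2; axis through the centre, so I = 0.00729 kg m^2.
Solid sphere: I_cm = (2/5)MR² = (2/5)(0.64)(0.5)² = 0.064 kg m^2; centre at d = 0.09 + 0.5 = 0.59 m, so I = I_cm + Md² gives I = 0.064 + (0.64)(0.59)² = 0.28678 kg m^2.
Solid sphere: I_cm = (2/5)MR² = (2/5)(1.5)(0.53)² = 0.16854 kg m^2; centre at d = 0.09 + 0.5 + 0.5 + 0.53 = 1.62 m, so I = I_cm + Md² gives I = 0.16854 + (1.5)(1.62)² = 4.1051 kg m^2.
Point mass: I_cm = 0; centre at d = 0.09 + 0.5 + 0.5 + 0.53 + 0.53 = 2.15 m, so I = I_cm + Md² gives I = 0 + (4.7)(2.15)² = 21.726 kg m^2.
Total I = 0.00729 + 0.28678 + 4.1051 + 21.726 = 26.125 kg m^2.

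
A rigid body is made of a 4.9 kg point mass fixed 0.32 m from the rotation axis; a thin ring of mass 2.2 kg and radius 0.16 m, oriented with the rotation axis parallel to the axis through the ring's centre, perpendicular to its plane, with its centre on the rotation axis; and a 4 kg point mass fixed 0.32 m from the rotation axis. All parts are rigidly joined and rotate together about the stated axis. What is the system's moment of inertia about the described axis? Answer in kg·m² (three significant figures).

0.968

Point mass: I_cm = 0; centre at d = 0.32 m, so I = I_cm + Md² gives I = 0 + (4.9)(0.32)² = 0.50176 kg·m².
Thin ring: I_cm = MR² = (2.2)(0.16)² = 0.05632 kg·m²; axis through the centre, so I = 0.05632 kg·m².
Point mass: I_cm = 0; centre at d = 0.32 m, so I = I_cm + Md² gives I = 0 + (4)(0.32)² = 0.4096 kg·m².
Total I = 0.50176 + 0.05632 + 0.4096 = 0.96768 kg·m².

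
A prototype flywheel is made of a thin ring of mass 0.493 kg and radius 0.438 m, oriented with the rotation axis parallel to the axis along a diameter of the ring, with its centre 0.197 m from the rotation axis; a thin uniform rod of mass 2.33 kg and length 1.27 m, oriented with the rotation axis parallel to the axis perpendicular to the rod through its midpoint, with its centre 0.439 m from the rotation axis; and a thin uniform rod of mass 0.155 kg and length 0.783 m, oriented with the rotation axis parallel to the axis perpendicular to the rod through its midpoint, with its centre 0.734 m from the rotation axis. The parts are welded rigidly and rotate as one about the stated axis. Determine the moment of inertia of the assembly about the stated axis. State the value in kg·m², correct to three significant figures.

0.920

Thin ring: I_cm = (1/2)MR² = (1/2)(0.493)(0.438)² = 0.04729 kg·m²; centre at d = 0.197 m, so I = I_cm + Md² gives I = 0.04729 + (0.493)(0.197)² = 0.066422 kg·m².
Thin rod: I_cm = (1/12)ML² = (1/12)(2.33)(1.27)² = 0.31317 kg·m²; centre at d = 0.439 m, so I = I_cm + Md² gives I = 0.31317 + (2.33)(0.439)² = 0.76221 kg·m².
Thin rod: I_cm = (1/12)ML² = (1/12)(0.155)(0.783)² = 0.0079191 kg·m²; centre at d = 0.734 m, so I = I_cm + Md² gives I = 0.0079191 + (0.155)(0.734)² = 0.091426 kg·m².
Total I = 0.066422 + 0.76221 + 0.091426 = 0.92006 kg·m².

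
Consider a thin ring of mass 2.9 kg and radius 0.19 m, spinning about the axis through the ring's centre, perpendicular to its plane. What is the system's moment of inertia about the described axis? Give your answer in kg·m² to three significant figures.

I_cm = MR² = (2.9)(0.19)² = 0.10469 kg·m²; axis through the centre, so I = 0.10469 kg·m².

0.105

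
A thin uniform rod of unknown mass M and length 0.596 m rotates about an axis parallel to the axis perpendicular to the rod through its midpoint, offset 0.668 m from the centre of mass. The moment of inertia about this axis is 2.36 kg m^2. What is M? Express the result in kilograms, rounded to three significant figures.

I = I_cm + Md² = (1/12)ML² + Md² = M·[0.0833333·(0.596)² + (0.668)²] = M·0.47583.
So M = 2.36 / 0.47583 = 4.9598 kg.

4.96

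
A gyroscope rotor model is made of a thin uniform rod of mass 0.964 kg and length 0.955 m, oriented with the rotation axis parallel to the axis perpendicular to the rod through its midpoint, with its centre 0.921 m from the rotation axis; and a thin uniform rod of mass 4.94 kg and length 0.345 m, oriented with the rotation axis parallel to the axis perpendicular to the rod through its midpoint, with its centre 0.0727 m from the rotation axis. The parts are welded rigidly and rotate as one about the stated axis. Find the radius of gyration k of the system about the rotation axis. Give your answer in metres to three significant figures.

0.405

Thin rod: I_cm = (1/12)ML² = (1/12)(0.964)(0.955)² = 0.073266 kg m²; centre at d = 0.921 m, so I = I_cm + Md² gives I = 0.073266 + (0.964)(0.921)² = 0.89097 kg m².
Thin rod: I_cm = (1/12)ML² = (1/12)(4.94)(0.345)² = 0.048999 kg m²; centre at d = 0.0727 m, so I = I_cm + Md² gives I = 0.048999 + (4.94)(0.0727)² = 0.075108 kg m².
Total I = 0.96608 kg m²; total mass M = 5.904 kg.
k = √(I/M) = √(0.96608/5.904) = 0.40451 m.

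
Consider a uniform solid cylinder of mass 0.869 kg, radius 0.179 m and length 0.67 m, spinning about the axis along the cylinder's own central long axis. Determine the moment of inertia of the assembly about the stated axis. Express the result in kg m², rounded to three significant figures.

0.0139

I_cm = (1/2)MR² = (1/2)(0.869)(0.179)² = 0.013922 kg m²; axis through the centre, so I = 0.013922 kg m².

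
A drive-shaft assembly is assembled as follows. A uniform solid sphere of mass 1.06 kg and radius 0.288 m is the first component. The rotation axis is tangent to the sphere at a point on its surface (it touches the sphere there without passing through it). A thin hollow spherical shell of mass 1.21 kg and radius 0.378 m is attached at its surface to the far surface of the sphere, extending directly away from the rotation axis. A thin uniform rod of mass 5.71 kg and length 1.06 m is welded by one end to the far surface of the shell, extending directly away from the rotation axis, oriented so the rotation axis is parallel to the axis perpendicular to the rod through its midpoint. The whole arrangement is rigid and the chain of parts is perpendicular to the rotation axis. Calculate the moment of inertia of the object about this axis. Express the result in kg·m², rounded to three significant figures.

21.7

Solid sphere: I_cm = (2/5)MR² = (2/5)(1.06)(0.288)² = 0.035168 kg·m²; centre at d = 0.288 m, so I = I_cm + Md² gives I = 0.035168 + (1.06)(0.288)² = 0.12309 kg·m².
Spherical shell: I_cm = (2/3)MR² = (2/3)(1.21)(0.378)² = 0.11526 kg·m²; centre at d = 0.288 + 0.288 + 0.378 = 0.954 m, so I = I_cm + Md² gives I = 0.11526 + (1.21)(0.954)² = 1.2165 kg·m².
Thin rod: I_cm = (1/12)ML² = (1/12)(5.71)(1.06)² = 0.53465 kg·m²; centre at d = 0.288 + 0.288 + 0.378 + 0.378 + 0.53 = 1.862 m, so I = I_cm + Md² gives I = 0.53465 + (5.71)(1.862)² = 20.331 kg·m².
Total I = 0.12309 + 1.2165 + 20.331 = 21.671 kg·m².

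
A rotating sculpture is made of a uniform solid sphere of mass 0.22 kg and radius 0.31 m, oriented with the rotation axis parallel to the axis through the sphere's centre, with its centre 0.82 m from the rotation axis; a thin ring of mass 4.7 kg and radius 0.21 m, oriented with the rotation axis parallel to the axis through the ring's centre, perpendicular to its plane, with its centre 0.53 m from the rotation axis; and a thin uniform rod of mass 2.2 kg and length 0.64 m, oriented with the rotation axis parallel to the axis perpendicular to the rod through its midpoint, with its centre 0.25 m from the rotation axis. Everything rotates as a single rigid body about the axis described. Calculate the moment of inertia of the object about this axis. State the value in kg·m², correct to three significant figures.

1.90

Solid sphere: I_cm = (2/5)MR² = (2/5)(0.22)(0.31)² = 0.0084568 kg·m²; centre at d = 0.82 m, so I = I_cm + Md² gives I = 0.0084568 + (0.22)(0.82)² = 0.15638 kg·m².
Thin ring: I_cm = MR² = (4.7)(0.21)² = 0.20727 kg·m²; centre at d = 0.53 m, so I = I_cm + Md² gives I = 0.20727 + (4.7)(0.53)² = 1.5275 kg·m².
Thin rod: I_cm = (1/12)ML² = (1/12)(2.2)(0.64)² = 0.075093 kg·m²; centre at d = 0.25 m, so I = I_cm + Md² gives I = 0.075093 + (2.2)(0.25)² = 0.21259 kg·m².
Total I = 0.15638 + 1.5275 + 0.21259 = 1.8965 kg·m².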